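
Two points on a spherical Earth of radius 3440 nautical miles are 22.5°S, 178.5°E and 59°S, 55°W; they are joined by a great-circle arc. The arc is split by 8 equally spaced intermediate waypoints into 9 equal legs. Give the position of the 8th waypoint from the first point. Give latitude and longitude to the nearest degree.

Write both endpoints as unit vectors p₁, p₂ with components (cos φ cos λ, cos φ sin λ, sin φ).
The central angle between the endpoints is δ = arccos(p₁·p₂) ≈ 1.526 rad (87.4°).
Interpolate at f = 8/9 with slerp weights a = sin((1−f)δ)/sin δ ≈ 0.169, b = sin(fδ)/sin δ ≈ 0.978.
p = a·p₁ + b·p₂ ≈ (0.133, -0.409, -0.903); φ = arcsin(p_z) ≈ -64.56°, λ = atan2(p_y, p_x) ≈ -71.97°.

≈ 65°S, 72°W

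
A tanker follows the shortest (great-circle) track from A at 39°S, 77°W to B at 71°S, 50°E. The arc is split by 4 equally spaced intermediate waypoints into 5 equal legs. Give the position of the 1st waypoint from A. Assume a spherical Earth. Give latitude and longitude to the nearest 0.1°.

≈ 51.1°S, 71.2°W

Convert each endpoint to a unit vector on the sphere (x = cos φ cos λ, y = cos φ sin λ, z = sin φ).
The central angle between the endpoints is δ = arccos(p₁·p₂) ≈ 1.112 rad (63.7°).
Interpolate at f = 1/5 with slerp weights a = sin((1−f)δ)/sin δ ≈ 0.866, b = sin(fδ)/sin δ ≈ 0.246.
p = a·p₁ + b·p₂ ≈ (0.203, -0.595, -0.778); φ = arcsin(p_z) ≈ -51.07°, λ = atan2(p_y, p_x) ≈ -71.16°.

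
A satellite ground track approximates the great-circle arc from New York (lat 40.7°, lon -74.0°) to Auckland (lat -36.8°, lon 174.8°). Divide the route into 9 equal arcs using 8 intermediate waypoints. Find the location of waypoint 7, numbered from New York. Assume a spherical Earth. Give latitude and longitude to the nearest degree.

≈ lat -21°, lon -158°

From cos δ = sin φ₁ sin φ₂ + cos φ₁ cos φ₂ cos Δλ, the central angle is δ ≈ 2.227 rad (127.6°).
Interpolate at f = 7/9 with slerp weights a = sin((1−f)δ)/sin δ ≈ 0.599, b = sin(fδ)/sin δ ≈ 1.246.
p = a·p₁ + b·p₂ ≈ (-0.868, -0.346, -0.355); φ = arcsin(p_z) ≈ -20.81°, λ = atan2(p_y, p_x) ≈ -158.24°.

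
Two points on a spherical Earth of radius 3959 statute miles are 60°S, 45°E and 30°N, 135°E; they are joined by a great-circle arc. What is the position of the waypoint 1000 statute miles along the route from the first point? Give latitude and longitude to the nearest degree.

≈ 54°S, 69°E

Convert each endpoint to a unit vector on the sphere (x = cos φ cos λ, y = cos φ sin λ, z = sin φ).
The central angle between the endpoints is δ = arccos(p₁·p₂) ≈ 2.019 rad (115.7°). The total great-circle distance is δ·R ≈ 2.019 × 3959 ≈ 7992 mi, so the target fraction is f = 1000/7992 ≈ 0.125.
Interpolate at f ≈ 0.125 with slerp weights a = sin((1−f)δ)/sin δ ≈ 1.088, b = sin(fδ)/sin δ ≈ 0.277.
p = a·p₁ + b·p₂ ≈ (0.215, 0.555, -0.804); φ = arcsin(p_z) ≈ -53.50°, λ = atan2(p_y, p_x) ≈ 68.81°.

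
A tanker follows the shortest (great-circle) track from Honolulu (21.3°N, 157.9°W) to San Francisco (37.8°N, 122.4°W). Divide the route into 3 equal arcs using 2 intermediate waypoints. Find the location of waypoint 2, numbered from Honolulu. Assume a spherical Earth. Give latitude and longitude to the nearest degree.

≈ (33°N, 136°W)

From cos δ = sin φ₁ sin φ₂ + cos φ₁ cos φ₂ cos Δλ, the central angle is δ ≈ 0.606 rad (34.7°).
Interpolate at f = 2/3 with slerp weights a = sin((1−f)δ)/sin δ ≈ 0.352, b = sin(fδ)/sin δ ≈ 0.690.
p = a·p₁ + b·p₂ ≈ (-0.596, -0.584, 0.551); φ = arcsin(p_z) ≈ 33.43°, λ = atan2(p_y, p_x) ≈ -135.60°.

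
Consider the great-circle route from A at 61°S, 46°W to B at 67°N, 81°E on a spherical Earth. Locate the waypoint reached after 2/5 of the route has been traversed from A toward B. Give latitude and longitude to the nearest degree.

≈ 8°S, 1°W

Convert each endpoint to a unit vector on the sphere (x = cos φ cos λ, y = cos φ sin λ, z = sin φ).
The central angle between the endpoints is δ = arccos(p₁·p₂) ≈ 2.737 rad (156.8°).
Interpolate at f = 2/5 with slerp weights a = sin((1−f)δ)/sin δ ≈ 2.531, b = sin(fδ)/sin δ ≈ 2.256.
p = a·p₁ + b·p₂ ≈ (0.990, -0.012, -0.138); φ = arcsin(p_z) ≈ -7.92°, λ = atan2(p_y, p_x) ≈ -0.72°.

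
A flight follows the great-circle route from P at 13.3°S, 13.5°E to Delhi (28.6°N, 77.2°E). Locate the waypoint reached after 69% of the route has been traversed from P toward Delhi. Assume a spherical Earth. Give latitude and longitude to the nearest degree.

Write both endpoints as unit vectors p₁, p₂ with components (cos φ cos λ, cos φ sin λ, sin φ).
The central angle between the endpoints is δ = arccos(p₁·p₂) ≈ 1.299 rad (74.4°).
Interpolate at f = 0.69 with slerp weights a = sin((1−f)δ)/sin δ ≈ 0.407, b = sin(fδ)/sin δ ≈ 0.811.
p = a·p₁ + b·p₂ ≈ (0.543, 0.787, 0.295); φ = arcsin(p_z) ≈ 17.13°, λ = atan2(p_y, p_x) ≈ 55.40°.

≈ 17°N, 55°E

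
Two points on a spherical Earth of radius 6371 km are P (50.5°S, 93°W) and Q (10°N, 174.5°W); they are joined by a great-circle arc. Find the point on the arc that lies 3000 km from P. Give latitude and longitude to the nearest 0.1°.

≈ (38.6°S, 127.4°W)

Write both endpoints as unit vectors p₁, p₂ with components (cos φ cos λ, cos φ sin λ, sin φ).
The central angle between the endpoints is δ = arccos(p₁·p₂) ≈ 1.612 rad (92.4°). The total great-circle distance is δ·R ≈ 1.612 × 6371 ≈ 10271 km, so the target fraction is f = 3000/10271 ≈ 0.292.
Interpolate at f ≈ 0.292 with slerp weights a = sin((1−f)δ)/sin δ ≈ 0.910, b = sin(fδ)/sin δ ≈ 0.454.
p = a·p₁ + b·p₂ ≈ (-0.475, -0.621, -0.623); φ = arcsin(p_z) ≈ -38.56°, λ = atan2(p_y, p_x) ≈ -127.44°.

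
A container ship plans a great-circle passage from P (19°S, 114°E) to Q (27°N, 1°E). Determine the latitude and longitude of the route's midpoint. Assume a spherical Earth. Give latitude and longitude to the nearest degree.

≈ (7°N, 60°E)

Convert each endpoint to a unit vector on the sphere (x = cos φ cos λ, y = cos φ sin λ, z = sin φ).
The central angle between the endpoints is δ = arccos(p₁·p₂) ≈ 2.068 rad (118.5°).
Interpolate at f = 1/2 with slerp weights a = sin((1−f)δ)/sin δ ≈ 0.978, b = sin(fδ)/sin δ ≈ 0.978.
p = a·p₁ + b·p₂ ≈ (0.495, 0.860, 0.126); φ = arcsin(p_z) ≈ 7.21°, λ = atan2(p_y, p_x) ≈ 60.07°.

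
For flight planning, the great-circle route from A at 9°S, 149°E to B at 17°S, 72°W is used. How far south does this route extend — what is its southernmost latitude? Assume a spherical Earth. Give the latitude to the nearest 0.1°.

The great circle lies in the plane with unit normal n̂ = (p₁ × p₂)/|p₁ × p₂|.
Here n̂_z ≈ +0.832; the vertex latitude is φ_max = arccos|n̂_z| ≈ 33.7°.
Check via Clairaut: cos φ_max = |cos φ₁| · sin C = cos(9.0°)·sin(122.6°) ≈ 0.832, again giving ≈ 33.7°.

≈ 33.7°S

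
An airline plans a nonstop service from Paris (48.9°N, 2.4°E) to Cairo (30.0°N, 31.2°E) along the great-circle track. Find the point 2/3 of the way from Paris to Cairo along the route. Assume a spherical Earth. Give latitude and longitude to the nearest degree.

≈ (37°N, 23°E)

Convert each endpoint to a unit vector on the sphere (x = cos φ cos λ, y = cos φ sin λ, z = sin φ).
The central angle between the endpoints is δ = arccos(p₁·p₂) ≈ 0.504 rad (28.9°).
Interpolate at f = 2/3 with slerp weights a = sin((1−f)δ)/sin δ ≈ 0.346, b = sin(fδ)/sin δ ≈ 0.683.
p = a·p₁ + b·p₂ ≈ (0.733, 0.316, 0.602); φ = arcsin(p_z) ≈ 37.03°, λ = atan2(p_y, p_x) ≈ 23.30°.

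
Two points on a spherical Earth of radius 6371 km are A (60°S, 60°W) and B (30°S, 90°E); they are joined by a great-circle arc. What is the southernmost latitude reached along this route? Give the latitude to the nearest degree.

The great circle lies in the plane with unit normal n̂ = (p₁ × p₂)/|p₁ × p₂|.
Here n̂_z ≈ +0.217; the vertex latitude is φ_max = arccos|n̂_z| ≈ 77.5°.

≈ 77°S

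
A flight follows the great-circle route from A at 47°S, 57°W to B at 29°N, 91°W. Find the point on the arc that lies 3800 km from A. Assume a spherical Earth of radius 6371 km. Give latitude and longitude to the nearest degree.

Convert each endpoint to a unit vector on the sphere (x = cos φ cos λ, y = cos φ sin λ, z = sin φ).
The central angle between the endpoints is δ = arccos(p₁·p₂) ≈ 1.430 rad (82.0°). The total great-circle distance is δ·R ≈ 1.430 × 6371 ≈ 9113 km, so the target fraction is f = 3800/9113 ≈ 0.417.
Interpolate at f ≈ 0.417 with slerp weights a = sin((1−f)δ)/sin δ ≈ 0.748, b = sin(fδ)/sin δ ≈ 0.567.
p = a·p₁ + b·p₂ ≈ (0.269, -0.924, -0.272); φ = arcsin(p_z) ≈ -15.78°, λ = atan2(p_y, p_x) ≈ -73.76°.

≈ 16°S, 74°W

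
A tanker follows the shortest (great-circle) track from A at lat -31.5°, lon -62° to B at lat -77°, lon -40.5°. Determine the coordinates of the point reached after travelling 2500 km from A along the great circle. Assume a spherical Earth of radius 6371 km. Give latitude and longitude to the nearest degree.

Convert each endpoint to a unit vector on the sphere (x = cos φ cos λ, y = cos φ sin λ, z = sin φ).
The central angle between the endpoints is δ = arccos(p₁·p₂) ≈ 0.813 rad (46.6°). The total great-circle distance is δ·R ≈ 0.813 × 6371 ≈ 5178 km, so the target fraction is f = 2500/5178 ≈ 0.483.
Interpolate at f ≈ 0.483 with slerp weights a = sin((1−f)δ)/sin δ ≈ 0.562, b = sin(fδ)/sin δ ≈ 0.527.
p = a·p₁ + b·p₂ ≈ (0.315, -0.500, -0.807); φ = arcsin(p_z) ≈ -53.78°, λ = atan2(p_y, p_x) ≈ -57.79°.

≈ lat -54°, lon -58°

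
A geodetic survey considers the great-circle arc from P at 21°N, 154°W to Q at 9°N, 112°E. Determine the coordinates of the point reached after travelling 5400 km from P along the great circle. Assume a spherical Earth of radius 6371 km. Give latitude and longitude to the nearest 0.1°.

≈ 20.9°N, 153.8°E

Convert each endpoint to a unit vector on the sphere (x = cos φ cos λ, y = cos φ sin λ, z = sin φ).
The central angle between the endpoints is δ = arccos(p₁·p₂) ≈ 1.579 rad (90.5°). The total great-circle distance is δ·R ≈ 1.579 × 6371 ≈ 10060 km, so the target fraction is f = 5400/10060 ≈ 0.537.
Interpolate at f ≈ 0.537 with slerp weights a = sin((1−f)δ)/sin δ ≈ 0.668, b = sin(fδ)/sin δ ≈ 0.750.
p = a·p₁ + b·p₂ ≈ (-0.838, 0.413, 0.357); φ = arcsin(p_z) ≈ 20.90°, λ = atan2(p_y, p_x) ≈ 153.75°.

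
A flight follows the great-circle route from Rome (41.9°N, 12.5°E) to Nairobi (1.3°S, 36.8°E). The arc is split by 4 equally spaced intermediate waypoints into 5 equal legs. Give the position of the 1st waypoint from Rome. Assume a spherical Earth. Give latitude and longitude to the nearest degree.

≈ 34°N, 19°E

From cos δ = sin φ₁ sin φ₂ + cos φ₁ cos φ₂ cos Δλ, the central angle is δ ≈ 0.846 rad (48.5°).
Interpolate at f = 1/5 with slerp weights a = sin((1−f)δ)/sin δ ≈ 0.837, b = sin(fδ)/sin δ ≈ 0.225.
p = a·p₁ + b·p₂ ≈ (0.788, 0.269, 0.554); φ = arcsin(p_z) ≈ 33.61°, λ = atan2(p_y, p_x) ≈ 18.88°.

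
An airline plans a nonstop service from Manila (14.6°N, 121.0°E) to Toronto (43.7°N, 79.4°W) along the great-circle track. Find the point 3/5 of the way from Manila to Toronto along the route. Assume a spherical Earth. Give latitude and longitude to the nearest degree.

≈ (73°N, 166°W)

The haversine formula gives a central angle δ ≈ 2.073 rad (118.8°) between the endpoints.
Interpolate at f = 3/5 with slerp weights a = sin((1−f)δ)/sin δ ≈ 0.841, b = sin(fδ)/sin δ ≈ 1.081.
p = a·p₁ + b·p₂ ≈ (-0.276, -0.070, 0.959); φ = arcsin(p_z) ≈ 73.48°, λ = atan2(p_y, p_x) ≈ -165.76°.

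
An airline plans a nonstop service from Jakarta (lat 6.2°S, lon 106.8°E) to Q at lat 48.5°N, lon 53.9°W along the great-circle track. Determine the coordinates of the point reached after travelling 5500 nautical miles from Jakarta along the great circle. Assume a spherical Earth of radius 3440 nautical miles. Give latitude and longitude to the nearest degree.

≈ lat 72°N, lon 30°E

From cos δ = sin φ₁ sin φ₂ + cos φ₁ cos φ₂ cos Δλ, the central angle is δ ≈ 2.350 rad (134.6°). The total great-circle distance is δ·R ≈ 2.350 × 3440 ≈ 8084 nmi, so the target fraction is f = 5500/8084 ≈ 0.680.
Interpolate at f ≈ 0.680 with slerp weights a = sin((1−f)δ)/sin δ ≈ 0.959, b = sin(fδ)/sin δ ≈ 1.405.
p = a·p₁ + b·p₂ ≈ (0.273, 0.161, 0.949); φ = arcsin(p_z) ≈ 71.54°, λ = atan2(p_y, p_x) ≈ 30.47°.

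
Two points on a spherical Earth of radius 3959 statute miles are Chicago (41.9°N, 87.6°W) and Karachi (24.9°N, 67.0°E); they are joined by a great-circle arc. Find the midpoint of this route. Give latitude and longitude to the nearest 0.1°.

≈ 70.0°N, 13.3°E

Write both endpoints as unit vectors p₁, p₂ with components (cos φ cos λ, cos φ sin λ, sin φ).
The central angle between the endpoints is δ = arccos(p₁·p₂) ≈ 1.906 rad (109.2°).
Interpolate at f = 1/2 with slerp weights a = sin((1−f)δ)/sin δ ≈ 0.863, b = sin(fδ)/sin δ ≈ 0.863.
p = a·p₁ + b·p₂ ≈ (0.333, 0.079, 0.940); φ = arcsin(p_z) ≈ 70.00°, λ = atan2(p_y, p_x) ≈ 13.32°.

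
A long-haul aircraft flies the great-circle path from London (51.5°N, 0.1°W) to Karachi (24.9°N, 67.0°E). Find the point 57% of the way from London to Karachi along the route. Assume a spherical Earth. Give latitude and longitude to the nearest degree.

≈ 41°N, 45°E

Convert each endpoint to a unit vector on the sphere (x = cos φ cos λ, y = cos φ sin λ, z = sin φ).
The central angle between the endpoints is δ = arccos(p₁·p₂) ≈ 0.989 rad (56.7°).
Interpolate at f = 0.57 with slerp weights a = sin((1−f)δ)/sin δ ≈ 0.494, b = sin(fδ)/sin δ ≈ 0.640.
p = a·p₁ + b·p₂ ≈ (0.534, 0.534, 0.656); φ = arcsin(p_z) ≈ 40.98°, λ = atan2(p_y, p_x) ≈ 44.97°.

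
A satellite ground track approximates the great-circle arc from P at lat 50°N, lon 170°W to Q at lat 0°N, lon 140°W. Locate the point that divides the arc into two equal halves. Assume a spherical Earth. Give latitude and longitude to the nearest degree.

Write both endpoints as unit vectors p₁, p₂ with components (cos φ cos λ, cos φ sin λ, sin φ).
The central angle between the endpoints is δ = arccos(p₁·p₂) ≈ 0.980 rad (56.2°).
Interpolate at f = 1/2 with slerp weights a = sin((1−f)δ)/sin δ ≈ 0.567, b = sin(fδ)/sin δ ≈ 0.567.
p = a·p₁ + b·p₂ ≈ (-0.793, -0.428, 0.434); φ = arcsin(p_z) ≈ 25.73°, λ = atan2(p_y, p_x) ≈ -151.67°.

≈ lat 26°N, lon 152°W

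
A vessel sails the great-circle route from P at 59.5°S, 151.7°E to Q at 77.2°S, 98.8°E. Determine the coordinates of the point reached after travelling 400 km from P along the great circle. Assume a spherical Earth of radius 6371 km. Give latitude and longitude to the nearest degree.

≈ 63°S, 148°E

Convert each endpoint to a unit vector on the sphere (x = cos φ cos λ, y = cos φ sin λ, z = sin φ).
The central angle between the endpoints is δ = arccos(p₁·p₂) ≈ 0.432 rad (24.8°). The total great-circle distance is δ·R ≈ 0.432 × 6371 ≈ 2754 km, so the target fraction is f = 400/2754 ≈ 0.145.
Interpolate at f ≈ 0.145 with slerp weights a = sin((1−f)δ)/sin δ ≈ 0.862, b = sin(fδ)/sin δ ≈ 0.150.
p = a·p₁ + b·p₂ ≈ (-0.390, 0.240, -0.889); φ = arcsin(p_z) ≈ -62.72°, λ = atan2(p_y, p_x) ≈ 148.39°.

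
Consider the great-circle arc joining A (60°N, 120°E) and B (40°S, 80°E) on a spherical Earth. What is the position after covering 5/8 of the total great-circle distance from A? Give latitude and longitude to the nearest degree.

Convert each endpoint to a unit vector on the sphere (x = cos φ cos λ, y = cos φ sin λ, z = sin φ).
The central angle between the endpoints is δ = arccos(p₁·p₂) ≈ 1.837 rad (105.3°).
Interpolate at f = 5/8 with slerp weights a = sin((1−f)δ)/sin δ ≈ 0.659, b = sin(fδ)/sin δ ≈ 0.945.
p = a·p₁ + b·p₂ ≈ (-0.039, 0.999, -0.037); φ = arcsin(p_z) ≈ -2.12°, λ = atan2(p_y, p_x) ≈ 92.24°.

≈ (2°S, 92°E)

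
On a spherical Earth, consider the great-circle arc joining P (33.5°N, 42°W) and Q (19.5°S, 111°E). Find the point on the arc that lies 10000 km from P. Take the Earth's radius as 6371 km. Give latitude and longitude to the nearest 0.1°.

The haversine formula gives a central angle δ ≈ 2.656 rad (152.2°) between the endpoints. The total great-circle distance is δ·R ≈ 2.656 × 6371 ≈ 16924 km, so the target fraction is f = 10000/16924 ≈ 0.591.
Interpolate at f ≈ 0.591 with slerp weights a = sin((1−f)δ)/sin δ ≈ 1.898, b = sin(fδ)/sin δ ≈ 2.144.
p = a·p₁ + b·p₂ ≈ (0.452, 0.828, 0.332); φ = arcsin(p_z) ≈ 19.38°, λ = atan2(p_y, p_x) ≈ 61.38°.

≈ (19.4°N, 61.4°E)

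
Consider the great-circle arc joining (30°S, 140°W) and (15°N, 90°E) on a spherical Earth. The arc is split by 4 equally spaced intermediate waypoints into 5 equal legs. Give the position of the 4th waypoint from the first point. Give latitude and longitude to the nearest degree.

The haversine formula gives a central angle δ ≈ 2.301 rad (131.8°) between the endpoints.
Interpolate at f = 4/5 with slerp weights a = sin((1−f)δ)/sin δ ≈ 0.596, b = sin(fδ)/sin δ ≈ 1.294.
p = a·p₁ + b·p₂ ≈ (-0.396, 0.918, 0.037); φ = arcsin(p_z) ≈ 2.10°, λ = atan2(p_y, p_x) ≈ 113.32°.

≈ (2°N, 113°E)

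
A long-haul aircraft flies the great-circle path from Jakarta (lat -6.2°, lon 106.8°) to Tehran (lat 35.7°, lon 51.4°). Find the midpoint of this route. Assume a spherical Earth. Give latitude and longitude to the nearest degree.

The haversine formula gives a central angle δ ≈ 1.164 rad (66.7°) between the endpoints.
Interpolate at f = 1/2 with slerp weights a = sin((1−f)δ)/sin δ ≈ 0.599, b = sin(fδ)/sin δ ≈ 0.599.
p = a·p₁ + b·p₂ ≈ (0.131, 0.950, 0.285); φ = arcsin(p_z) ≈ 16.54°, λ = atan2(p_y, p_x) ≈ 82.13°.

≈ lat 17°, lon 82°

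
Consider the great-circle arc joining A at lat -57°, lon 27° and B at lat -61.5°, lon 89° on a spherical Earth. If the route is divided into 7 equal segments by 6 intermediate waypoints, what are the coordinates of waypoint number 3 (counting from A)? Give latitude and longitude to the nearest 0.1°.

≈ lat -62.5°, lon 51.0°

Write both endpoints as unit vectors p₁, p₂ with components (cos φ cos λ, cos φ sin λ, sin φ).
The central angle between the endpoints is δ = arccos(p₁·p₂) ≈ 0.537 rad (30.8°).
Interpolate at f = 3/7 with slerp weights a = sin((1−f)δ)/sin δ ≈ 0.591, b = sin(fδ)/sin δ ≈ 0.446.
p = a·p₁ + b·p₂ ≈ (0.290, 0.359, -0.887); φ = arcsin(p_z) ≈ -62.52°, λ = atan2(p_y, p_x) ≈ 51.02°.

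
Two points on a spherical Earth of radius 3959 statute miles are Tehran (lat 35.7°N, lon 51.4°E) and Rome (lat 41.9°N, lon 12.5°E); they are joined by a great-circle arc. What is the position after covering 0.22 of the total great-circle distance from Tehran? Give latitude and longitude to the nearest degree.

≈ lat 38°N, lon 44°E

From cos δ = sin φ₁ sin φ₂ + cos φ₁ cos φ₂ cos Δλ, the central angle is δ ≈ 0.535 rad (30.7°).
Interpolate at f = 0.22 with slerp weights a = sin((1−f)δ)/sin δ ≈ 0.795, b = sin(fδ)/sin δ ≈ 0.230.
p = a·p₁ + b·p₂ ≈ (0.570, 0.542, 0.618); φ = arcsin(p_z) ≈ 38.15°, λ = atan2(p_y, p_x) ≈ 43.53°.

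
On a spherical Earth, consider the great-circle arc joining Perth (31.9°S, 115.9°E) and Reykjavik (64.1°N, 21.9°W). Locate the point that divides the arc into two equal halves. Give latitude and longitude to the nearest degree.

≈ 32°N, 87°E

Convert each endpoint to a unit vector on the sphere (x = cos φ cos λ, y = cos φ sin λ, z = sin φ).
The central angle between the endpoints is δ = arccos(p₁·p₂) ≈ 2.419 rad (138.6°).
Interpolate at f = 1/2 with slerp weights a = sin((1−f)δ)/sin δ ≈ 1.414, b = sin(fδ)/sin δ ≈ 1.414.
p = a·p₁ + b·p₂ ≈ (0.049, 0.850, 0.525); φ = arcsin(p_z) ≈ 31.66°, λ = atan2(p_y, p_x) ≈ 86.72°.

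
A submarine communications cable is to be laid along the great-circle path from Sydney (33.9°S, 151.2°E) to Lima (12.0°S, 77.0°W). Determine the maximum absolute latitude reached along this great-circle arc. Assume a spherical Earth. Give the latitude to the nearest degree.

The great circle lies in the plane with unit normal n̂ = (p₁ × p₂)/|p₁ × p₂|.
Here n̂_z ≈ +0.669; the vertex latitude is φ_max = arccos|n̂_z| ≈ 48.0°.
Check via Clairaut: cos φ_max = |cos φ₁| · sin C = cos(33.9°)·sin(126.3°) ≈ 0.669, again giving ≈ 48.0°.

≈ 48°S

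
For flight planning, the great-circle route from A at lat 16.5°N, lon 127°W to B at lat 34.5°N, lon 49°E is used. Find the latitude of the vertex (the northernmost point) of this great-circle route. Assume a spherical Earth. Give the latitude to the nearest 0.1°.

≈ 85.9°N

The great circle lies in the plane with unit normal n̂ = (p₁ × p₂)/|p₁ × p₂|.
Here n̂_z ≈ +0.071; the vertex latitude is φ_max = arccos|n̂_z| ≈ 85.9°.
Check via Clairaut: cos φ_max = |cos φ₁| · sin C = cos(16.5°)·sin(4.2°) ≈ 0.071, again giving ≈ 85.9°.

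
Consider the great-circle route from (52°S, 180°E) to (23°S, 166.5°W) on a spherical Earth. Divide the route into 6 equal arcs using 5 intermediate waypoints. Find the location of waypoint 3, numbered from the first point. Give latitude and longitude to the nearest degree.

From cos δ = sin φ₁ sin φ₂ + cos φ₁ cos φ₂ cos Δλ, the central angle is δ ≈ 0.538 rad (30.8°).
Interpolate at f = 3/6 with slerp weights a = sin((1−f)δ)/sin δ ≈ 0.519, b = sin(fδ)/sin δ ≈ 0.519.
p = a·p₁ + b·p₂ ≈ (-0.783, -0.111, -0.611); φ = arcsin(p_z) ≈ -37.69°, λ = atan2(p_y, p_x) ≈ -171.90°.

≈ (38°S, 172°W)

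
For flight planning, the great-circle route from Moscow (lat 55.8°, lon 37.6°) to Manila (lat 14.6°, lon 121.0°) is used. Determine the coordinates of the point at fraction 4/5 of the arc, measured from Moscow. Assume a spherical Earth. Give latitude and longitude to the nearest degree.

From cos δ = sin φ₁ sin φ₂ + cos φ₁ cos φ₂ cos Δλ, the central angle is δ ≈ 1.296 rad (74.3°).
Interpolate at f = 4/5 with slerp weights a = sin((1−f)δ)/sin δ ≈ 0.266, b = sin(fδ)/sin δ ≈ 0.894.
p = a·p₁ + b·p₂ ≈ (-0.327, 0.833, 0.446); φ = arcsin(p_z) ≈ 26.47°, λ = atan2(p_y, p_x) ≈ 111.44°.

≈ lat 26°, lon 111°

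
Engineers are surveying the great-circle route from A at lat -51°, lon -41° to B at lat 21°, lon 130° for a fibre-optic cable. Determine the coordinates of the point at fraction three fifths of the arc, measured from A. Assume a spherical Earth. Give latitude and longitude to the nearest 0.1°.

≈ lat -37.6°, lon 117.9°

Write both endpoints as unit vectors p₁, p₂ with components (cos φ cos λ, cos φ sin λ, sin φ).
The central angle between the endpoints is δ = arccos(p₁·p₂) ≈ 2.604 rad (149.2°).
Interpolate at f = 3/5 with slerp weights a = sin((1−f)δ)/sin δ ≈ 1.685, b = sin(fδ)/sin δ ≈ 1.952.
p = a·p₁ + b·p₂ ≈ (-0.371, 0.700, -0.610); φ = arcsin(p_z) ≈ -37.58°, λ = atan2(p_y, p_x) ≈ 117.92°.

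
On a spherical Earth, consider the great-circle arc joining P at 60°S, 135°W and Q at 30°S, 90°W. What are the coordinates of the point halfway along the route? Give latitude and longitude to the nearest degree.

≈ 47°S, 106°W

The haversine formula gives a central angle δ ≈ 0.739 rad (42.3°) between the endpoints.
Interpolate at f = 1/2 with slerp weights a = sin((1−f)δ)/sin δ ≈ 0.536, b = sin(fδ)/sin δ ≈ 0.536.
p = a·p₁ + b·p₂ ≈ (-0.190, -0.654, -0.732); φ = arcsin(p_z) ≈ -47.09°, λ = atan2(p_y, p_x) ≈ -106.17°.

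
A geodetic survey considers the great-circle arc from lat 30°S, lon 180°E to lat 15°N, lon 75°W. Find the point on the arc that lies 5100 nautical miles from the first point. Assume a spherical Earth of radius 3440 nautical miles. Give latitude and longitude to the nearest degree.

≈ lat 3°N, lon 97°W

Write both endpoints as unit vectors p₁, p₂ with components (cos φ cos λ, cos φ sin λ, sin φ).
The central angle between the endpoints is δ = arccos(p₁·p₂) ≈ 1.924 rad (110.2°). The total great-circle distance is δ·R ≈ 1.924 × 3440 ≈ 6619 nmi, so the target fraction is f = 5100/6619 ≈ 0.771.
Interpolate at f ≈ 0.771 with slerp weights a = sin((1−f)δ)/sin δ ≈ 0.455, b = sin(fδ)/sin δ ≈ 1.062.
p = a·p₁ + b·p₂ ≈ (-0.129, -0.991, 0.047); φ = arcsin(p_z) ≈ 2.70°, λ = atan2(p_y, p_x) ≈ -97.42°.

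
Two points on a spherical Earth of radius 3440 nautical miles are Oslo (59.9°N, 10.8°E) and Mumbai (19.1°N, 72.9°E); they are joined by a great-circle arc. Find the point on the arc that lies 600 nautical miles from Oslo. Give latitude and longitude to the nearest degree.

Convert each endpoint to a unit vector on the sphere (x = cos φ cos λ, y = cos φ sin λ, z = sin φ).
The central angle between the endpoints is δ = arccos(p₁·p₂) ≈ 1.042 rad (59.7°). The total great-circle distance is δ·R ≈ 1.042 × 3440 ≈ 3583 nmi, so the target fraction is f = 600/3583 ≈ 0.167.
Interpolate at f ≈ 0.167 with slerp weights a = sin((1−f)δ)/sin δ ≈ 0.883, b = sin(fδ)/sin δ ≈ 0.201.
p = a·p₁ + b·p₂ ≈ (0.491, 0.265, 0.830); φ = arcsin(p_z) ≈ 56.10°, λ = atan2(p_y, p_x) ≈ 28.32°.

≈ (56°N, 28°E)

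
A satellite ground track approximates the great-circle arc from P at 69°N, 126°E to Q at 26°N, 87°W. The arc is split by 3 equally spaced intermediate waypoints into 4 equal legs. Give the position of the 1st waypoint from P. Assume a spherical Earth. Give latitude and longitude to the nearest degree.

≈ 80°N, 161°W

Write both endpoints as unit vectors p₁, p₂ with components (cos φ cos λ, cos φ sin λ, sin φ).
The central angle between the endpoints is δ = arccos(p₁·p₂) ≈ 1.431 rad (82.0°).
Interpolate at f = 1/4 with slerp weights a = sin((1−f)δ)/sin δ ≈ 0.887, b = sin(fδ)/sin δ ≈ 0.354.
p = a·p₁ + b·p₂ ≈ (-0.170, -0.060, 0.984); φ = arcsin(p_z) ≈ 79.59°, λ = atan2(p_y, p_x) ≈ -160.55°.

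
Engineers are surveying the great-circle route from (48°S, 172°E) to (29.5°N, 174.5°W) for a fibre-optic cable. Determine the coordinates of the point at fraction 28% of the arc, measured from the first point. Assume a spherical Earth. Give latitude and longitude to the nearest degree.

≈ (26°S, 177°E)

From cos δ = sin φ₁ sin φ₂ + cos φ₁ cos φ₂ cos Δλ, the central angle is δ ≈ 1.369 rad (78.4°).
Interpolate at f = 0.28 with slerp weights a = sin((1−f)δ)/sin δ ≈ 0.851, b = sin(fδ)/sin δ ≈ 0.382.
p = a·p₁ + b·p₂ ≈ (-0.895, 0.047, -0.444); φ = arcsin(p_z) ≈ -26.38°, λ = atan2(p_y, p_x) ≈ 176.97°.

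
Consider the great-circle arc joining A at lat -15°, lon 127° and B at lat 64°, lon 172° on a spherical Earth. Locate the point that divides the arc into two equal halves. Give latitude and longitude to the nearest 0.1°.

≈ lat 26.0°, lon 140.7°

The haversine formula gives a central angle δ ≈ 1.504 rad (86.2°) between the endpoints.
Interpolate at f = 1/2 with slerp weights a = sin((1−f)δ)/sin δ ≈ 0.685, b = sin(fδ)/sin δ ≈ 0.685.
p = a·p₁ + b·p₂ ≈ (-0.695, 0.570, 0.438); φ = arcsin(p_z) ≈ 25.99°, λ = atan2(p_y, p_x) ≈ 140.66°.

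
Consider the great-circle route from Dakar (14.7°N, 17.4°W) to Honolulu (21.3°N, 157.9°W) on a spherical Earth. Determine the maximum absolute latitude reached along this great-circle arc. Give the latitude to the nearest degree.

The great circle lies in the plane with unit normal n̂ = (p₁ × p₂)/|p₁ × p₂|.
Here n̂_z ≈ -0.719; the vertex latitude is φ_max = arccos|n̂_z| ≈ 44.1°.

≈ 44°N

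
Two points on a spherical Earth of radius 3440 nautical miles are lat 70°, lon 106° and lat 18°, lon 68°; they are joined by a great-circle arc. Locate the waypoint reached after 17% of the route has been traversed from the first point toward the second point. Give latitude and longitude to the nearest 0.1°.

From cos δ = sin φ₁ sin φ₂ + cos φ₁ cos φ₂ cos Δλ, the central angle is δ ≈ 0.992 rad (56.9°).
Interpolate at f = 0.17 with slerp weights a = sin((1−f)δ)/sin δ ≈ 0.876, b = sin(fδ)/sin δ ≈ 0.201.
p = a·p₁ + b·p₂ ≈ (-0.011, 0.465, 0.885); φ = arcsin(p_z) ≈ 62.29°, λ = atan2(p_y, p_x) ≈ 91.38°.

≈ lat 62.3°, lon 91.4°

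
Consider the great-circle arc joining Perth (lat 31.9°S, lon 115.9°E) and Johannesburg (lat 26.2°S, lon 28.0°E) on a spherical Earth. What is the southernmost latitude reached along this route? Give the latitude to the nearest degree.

The great circle lies in the plane with unit normal n̂ = (p₁ × p₂)/|p₁ × p₂|.
Here n̂_z ≈ -0.789; the vertex latitude is φ_max = arccos|n̂_z| ≈ 37.9°.
Check via Clairaut: cos φ_max = |cos φ₁| · sin C = cos(31.9°)·sin(111.7°) ≈ 0.789, again giving ≈ 37.9°.

≈ 38°S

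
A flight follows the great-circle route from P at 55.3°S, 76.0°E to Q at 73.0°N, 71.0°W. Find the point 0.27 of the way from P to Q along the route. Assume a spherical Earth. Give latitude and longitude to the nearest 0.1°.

Write both endpoints as unit vectors p₁, p₂ with components (cos φ cos λ, cos φ sin λ, sin φ).
The central angle between the endpoints is δ = arccos(p₁·p₂) ≈ 2.754 rad (157.8°).
Interpolate at f = 0.27 with slerp weights a = sin((1−f)δ)/sin δ ≈ 2.394, b = sin(fδ)/sin δ ≈ 1.791.
p = a·p₁ + b·p₂ ≈ (0.500, 0.827, -0.256); φ = arcsin(p_z) ≈ -14.81°, λ = atan2(p_y, p_x) ≈ 58.84°.

≈ 14.8°S, 58.8°E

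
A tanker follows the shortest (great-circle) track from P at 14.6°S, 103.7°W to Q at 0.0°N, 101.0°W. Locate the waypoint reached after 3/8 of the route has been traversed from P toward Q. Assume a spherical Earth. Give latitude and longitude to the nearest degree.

From cos δ = sin φ₁ sin φ₂ + cos φ₁ cos φ₂ cos Δλ, the central angle is δ ≈ 0.259 rad (14.8°).
Interpolate at f = 3/8 with slerp weights a = sin((1−f)δ)/sin δ ≈ 0.629, b = sin(fδ)/sin δ ≈ 0.379.
p = a·p₁ + b·p₂ ≈ (-0.216, -0.963, -0.159); φ = arcsin(p_z) ≈ -9.13°, λ = atan2(p_y, p_x) ≈ -102.66°.

≈ 9°S, 103°W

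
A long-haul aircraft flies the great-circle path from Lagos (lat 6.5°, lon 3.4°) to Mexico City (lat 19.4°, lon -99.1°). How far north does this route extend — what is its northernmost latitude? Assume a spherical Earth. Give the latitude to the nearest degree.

The great circle lies in the plane with unit normal n̂ = (p₁ × p₂)/|p₁ × p₂|.
Here n̂_z ≈ -0.928; the vertex latitude is φ_max = arccos|n̂_z| ≈ 21.9°.
Check via Clairaut: cos φ_max = |cos φ₁| · sin C = cos(6.5°)·sin(69.0°) ≈ 0.928, again giving ≈ 21.9°.

≈ 22°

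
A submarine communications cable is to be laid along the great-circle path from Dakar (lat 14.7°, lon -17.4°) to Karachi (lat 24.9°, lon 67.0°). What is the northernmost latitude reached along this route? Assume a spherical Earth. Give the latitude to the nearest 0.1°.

≈ 27.2°

The great circle lies in the plane with unit normal n̂ = (p₁ × p₂)/|p₁ × p₂|.
Here n̂_z ≈ +0.890; the vertex latitude is φ_max = arccos|n̂_z| ≈ 27.2°.
Check via Clairaut: cos φ_max = |cos φ₁| · sin C = cos(14.7°)·sin(66.9°) ≈ 0.890, again giving ≈ 27.2°.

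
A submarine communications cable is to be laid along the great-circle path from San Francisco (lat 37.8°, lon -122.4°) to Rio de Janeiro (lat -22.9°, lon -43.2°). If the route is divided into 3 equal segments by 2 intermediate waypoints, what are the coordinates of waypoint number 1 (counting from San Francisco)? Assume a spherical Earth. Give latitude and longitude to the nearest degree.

Convert each endpoint to a unit vector on the sphere (x = cos φ cos λ, y = cos φ sin λ, z = sin φ).
The central angle between the endpoints is δ = arccos(p₁·p₂) ≈ 1.673 rad (95.9°).
Interpolate at f = 1/3 with slerp weights a = sin((1−f)δ)/sin δ ≈ 0.903, b = sin(fδ)/sin δ ≈ 0.532.
p = a·p₁ + b·p₂ ≈ (-0.025, -0.938, 0.346); φ = arcsin(p_z) ≈ 20.26°, λ = atan2(p_y, p_x) ≈ -91.53°.

≈ lat 20°, lon -92°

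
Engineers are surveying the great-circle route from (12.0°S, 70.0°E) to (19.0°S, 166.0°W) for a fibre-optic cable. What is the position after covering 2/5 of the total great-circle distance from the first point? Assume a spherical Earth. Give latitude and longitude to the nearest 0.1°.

≈ (28.9°S, 116.9°E)

From cos δ = sin φ₁ sin φ₂ + cos φ₁ cos φ₂ cos Δλ, the central angle is δ ≈ 2.037 rad (116.7°).
Interpolate at f = 2/5 with slerp weights a = sin((1−f)δ)/sin δ ≈ 1.052, b = sin(fδ)/sin δ ≈ 0.815.
p = a·p₁ + b·p₂ ≈ (-0.395, 0.781, -0.484); φ = arcsin(p_z) ≈ -28.94°, λ = atan2(p_y, p_x) ≈ 116.85°.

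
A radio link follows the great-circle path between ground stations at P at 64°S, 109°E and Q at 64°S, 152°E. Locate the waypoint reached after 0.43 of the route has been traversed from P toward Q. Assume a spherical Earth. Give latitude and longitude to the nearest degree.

From cos δ = sin φ₁ sin φ₂ + cos φ₁ cos φ₂ cos Δλ, the central angle is δ ≈ 0.323 rad (18.5°).
Interpolate at f = 0.43 with slerp weights a = sin((1−f)δ)/sin δ ≈ 0.577, b = sin(fδ)/sin δ ≈ 0.436.
p = a·p₁ + b·p₂ ≈ (-0.251, 0.329, -0.910); φ = arcsin(p_z) ≈ -65.56°, λ = atan2(p_y, p_x) ≈ 127.37°.

≈ 66°S, 127°E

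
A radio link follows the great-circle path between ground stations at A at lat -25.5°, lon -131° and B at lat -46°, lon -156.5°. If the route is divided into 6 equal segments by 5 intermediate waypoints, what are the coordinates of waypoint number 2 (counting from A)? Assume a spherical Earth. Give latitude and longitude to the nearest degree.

≈ lat -33°, lon -138°

The haversine formula gives a central angle δ ≈ 0.504 rad (28.9°) between the endpoints.
Interpolate at f = 2/6 with slerp weights a = sin((1−f)δ)/sin δ ≈ 0.683, b = sin(fδ)/sin δ ≈ 0.346.
p = a·p₁ + b·p₂ ≈ (-0.625, -0.561, -0.543); φ = arcsin(p_z) ≈ -32.89°, λ = atan2(p_y, p_x) ≈ -138.08°.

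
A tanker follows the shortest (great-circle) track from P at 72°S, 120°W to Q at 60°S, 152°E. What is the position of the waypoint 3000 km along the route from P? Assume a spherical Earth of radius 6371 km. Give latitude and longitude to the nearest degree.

≈ 66°S, 161°E

Convert each endpoint to a unit vector on the sphere (x = cos φ cos λ, y = cos φ sin λ, z = sin φ).
The central angle between the endpoints is δ = arccos(p₁·p₂) ≈ 0.593 rad (34.0°). The total great-circle distance is δ·R ≈ 0.593 × 6371 ≈ 3781 km, so the target fraction is f = 3000/3781 ≈ 0.794.
Interpolate at f ≈ 0.794 with slerp weights a = sin((1−f)δ)/sin δ ≈ 0.219, b = sin(fδ)/sin δ ≈ 0.811.
p = a·p₁ + b·p₂ ≈ (-0.392, 0.132, -0.910); φ = arcsin(p_z) ≈ -65.57°, λ = atan2(p_y, p_x) ≈ 161.39°.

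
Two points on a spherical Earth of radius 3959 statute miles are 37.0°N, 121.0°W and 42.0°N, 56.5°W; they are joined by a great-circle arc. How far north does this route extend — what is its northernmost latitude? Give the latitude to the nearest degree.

≈ 45°N

The great circle lies in the plane with unit normal n̂ = (p₁ × p₂)/|p₁ × p₂|.
Here n̂_z ≈ +0.712; the vertex latitude is φ_max = arccos|n̂_z| ≈ 44.6°.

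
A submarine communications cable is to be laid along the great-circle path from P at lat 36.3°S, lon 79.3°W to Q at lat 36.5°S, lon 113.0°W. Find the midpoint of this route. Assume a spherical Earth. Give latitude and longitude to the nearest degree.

The haversine formula gives a central angle δ ≈ 0.471 rad (27.0°) between the endpoints.
Interpolate at f = 1/2 with slerp weights a = sin((1−f)δ)/sin δ ≈ 0.514, b = sin(fδ)/sin δ ≈ 0.514.
p = a·p₁ + b·p₂ ≈ (-0.085, -0.788, -0.610); φ = arcsin(p_z) ≈ -37.61°, λ = atan2(p_y, p_x) ≈ -96.13°.

≈ lat 38°S, lon 96°W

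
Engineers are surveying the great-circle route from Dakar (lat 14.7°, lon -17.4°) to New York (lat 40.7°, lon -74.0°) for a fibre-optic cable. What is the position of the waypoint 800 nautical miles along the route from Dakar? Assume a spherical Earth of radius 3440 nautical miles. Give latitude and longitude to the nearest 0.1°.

Convert each endpoint to a unit vector on the sphere (x = cos φ cos λ, y = cos φ sin λ, z = sin φ).
The central angle between the endpoints is δ = arccos(p₁·p₂) ≈ 0.965 rad (55.3°). The total great-circle distance is δ·R ≈ 0.965 × 3440 ≈ 3321 nmi, so the target fraction is f = 800/3321 ≈ 0.241.
Interpolate at f ≈ 0.241 with slerp weights a = sin((1−f)δ)/sin δ ≈ 0.814, b = sin(fδ)/sin δ ≈ 0.280.
p = a·p₁ + b·p₂ ≈ (0.809, -0.440, 0.389); φ = arcsin(p_z) ≈ 22.91°, λ = atan2(p_y, p_x) ≈ -28.50°.

≈ lat 22.9°, lon -28.5°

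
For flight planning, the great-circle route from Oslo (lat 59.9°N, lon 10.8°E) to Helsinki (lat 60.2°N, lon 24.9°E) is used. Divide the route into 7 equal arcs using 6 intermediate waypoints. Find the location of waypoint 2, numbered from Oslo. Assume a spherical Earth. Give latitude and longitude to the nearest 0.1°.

Write both endpoints as unit vectors p₁, p₂ with components (cos φ cos λ, cos φ sin λ, sin φ).
The central angle between the endpoints is δ = arccos(p₁·p₂) ≈ 0.123 rad (7.0°).
Interpolate at f = 2/7 with slerp weights a = sin((1−f)δ)/sin δ ≈ 0.715, b = sin(fδ)/sin δ ≈ 0.286.
p = a·p₁ + b·p₂ ≈ (0.481, 0.127, 0.867); φ = arcsin(p_z) ≈ 60.14°, λ = atan2(p_y, p_x) ≈ 14.79°.

≈ lat 60.1°N, lon 14.8°E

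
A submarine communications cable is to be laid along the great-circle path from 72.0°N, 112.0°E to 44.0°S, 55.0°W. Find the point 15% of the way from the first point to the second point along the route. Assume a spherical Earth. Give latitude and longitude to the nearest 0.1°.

≈ 81.8°N, 2.9°W

The haversine formula gives a central angle δ ≈ 2.641 rad (151.3°) between the endpoints.
Interpolate at f = 0.15 with slerp weights a = sin((1−f)δ)/sin δ ≈ 1.628, b = sin(fδ)/sin δ ≈ 0.804.
p = a·p₁ + b·p₂ ≈ (0.143, -0.007, 0.990); φ = arcsin(p_z) ≈ 81.75°, λ = atan2(p_y, p_x) ≈ -2.91°.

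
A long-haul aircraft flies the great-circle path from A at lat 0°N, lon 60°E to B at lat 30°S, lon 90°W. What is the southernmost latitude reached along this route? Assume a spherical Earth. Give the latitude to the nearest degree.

The great circle lies in the plane with unit normal n̂ = (p₁ × p₂)/|p₁ × p₂|.
Here n̂_z ≈ -0.655; the vertex latitude is φ_max = arccos|n̂_z| ≈ 49.1°.
Check via Clairaut: cos φ_max = |cos φ₁| · sin C = cos(0.0°)·sin(139.1°) ≈ 0.655, again giving ≈ 49.1°.

≈ 49°S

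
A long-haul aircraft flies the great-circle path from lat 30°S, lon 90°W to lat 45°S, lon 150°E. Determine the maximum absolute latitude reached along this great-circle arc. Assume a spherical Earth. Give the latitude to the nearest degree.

≈ 58°S

The great circle lies in the plane with unit normal n̂ = (p₁ × p₂)/|p₁ × p₂|.
Here n̂_z ≈ -0.531; the vertex latitude is φ_max = arccos|n̂_z| ≈ 57.9°.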